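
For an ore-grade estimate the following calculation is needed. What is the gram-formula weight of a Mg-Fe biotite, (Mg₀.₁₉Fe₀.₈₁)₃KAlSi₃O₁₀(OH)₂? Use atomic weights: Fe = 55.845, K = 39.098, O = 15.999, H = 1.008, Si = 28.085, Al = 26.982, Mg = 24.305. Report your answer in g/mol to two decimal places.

M = 0.57×24.305 + 2.43×55.845 + 1×39.098 + 1×26.982 + 3×28.085 + 12×15.999 + 2×1.008

493.90 g/mol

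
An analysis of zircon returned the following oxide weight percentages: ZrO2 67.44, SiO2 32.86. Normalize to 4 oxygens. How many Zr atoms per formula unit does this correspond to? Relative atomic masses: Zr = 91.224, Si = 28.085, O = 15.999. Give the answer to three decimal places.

1.000 Zr apfu

67.44 wt% ZrO2 ÷ 123.222 g/mol = 0.54730 mol, giving 0.54730 Zr and 1.09460 O.
32.86 wt% SiO2 ÷ 60.083 g/mol = 0.54691 mol, giving 0.54691 Si and 1.09382 O.
Oxygen sums to 2.18842; scaling by 4/2.18842 = 1.82780 puts the formula on 4 O.
Zr: 0.54730 × 1.82780 = 1.000 atoms per formula unit.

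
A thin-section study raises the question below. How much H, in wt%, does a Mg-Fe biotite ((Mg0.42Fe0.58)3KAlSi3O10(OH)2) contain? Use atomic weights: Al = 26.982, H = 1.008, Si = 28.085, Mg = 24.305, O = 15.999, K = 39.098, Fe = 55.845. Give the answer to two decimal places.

0.43 wt%

M((Mg0.42Fe0.58)3KAlSi3O10(OH)2) = 472.134 g/mol.
H contributes 2 × 1.008 = 2.016 g per mole.
2.016/472.134 = 0.0043 → 0.43%.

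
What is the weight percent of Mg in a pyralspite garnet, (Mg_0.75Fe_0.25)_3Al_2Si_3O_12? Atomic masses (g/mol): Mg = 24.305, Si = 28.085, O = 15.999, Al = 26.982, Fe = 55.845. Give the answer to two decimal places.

12.81 wt%

Molar mass of (Mg_0.75Fe_0.25)_3Al_2Si_3O_12: 2.25×24.305 + 0.75×55.845 + 2×26.982 + 3×28.085 + 12×15.999 = 426.777 g/mol.
Mass of Mg per formula unit: 2.25 × 24.305 = 54.686 g.
Weight fraction Mg = 54.686 / 426.777 = 0.1281.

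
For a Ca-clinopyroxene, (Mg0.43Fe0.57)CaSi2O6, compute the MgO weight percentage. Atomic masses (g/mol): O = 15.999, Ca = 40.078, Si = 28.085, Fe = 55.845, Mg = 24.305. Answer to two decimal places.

7.39 wt%

Molar mass of (Mg0.43Fe0.57)CaSi2O6 = 0.43×24.305 + 0.57×55.845 + 1×40.078 + 2×28.085 + 6×15.999 = 234.525 g/mol.
Each formula unit contains 0.43 Mg, equivalent to 0.43/1 = 0.4300 mol MgO.
M(MgO) = 1×24.305 + 1×15.999 = 40.304 g/mol.
Mass of MgO per formula unit = 0.4300 × 40.304 = 17.331 g.
MgO wt% = 17.331 / 234.525 × 100 = 7.39%.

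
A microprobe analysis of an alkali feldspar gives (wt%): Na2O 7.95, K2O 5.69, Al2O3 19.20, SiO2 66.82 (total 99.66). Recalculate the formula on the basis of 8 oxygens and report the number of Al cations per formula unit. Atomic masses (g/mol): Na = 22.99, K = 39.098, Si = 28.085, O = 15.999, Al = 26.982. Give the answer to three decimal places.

1.012 Al apfu

Na2O: 7.95/61.979 = 0.12827 mol → 0.25654 mol Na, 0.12827 mol O.
K2O: 5.69/94.195 = 0.06041 mol → 0.12082 mol K, 0.06041 mol O.
Al2O3: 19.20/101.961 = 0.18831 mol → 0.37662 mol Al, 0.56493 mol O.
SiO2: 66.82/60.083 = 1.11213 mol → 1.11213 mol Si, 2.22426 mol O.
Total oxygen = 2.97787 mol. Normalization factor = 8/2.97787 = 2.68648.
Al per 8 O = 0.37662 × 2.68648 = 1.012.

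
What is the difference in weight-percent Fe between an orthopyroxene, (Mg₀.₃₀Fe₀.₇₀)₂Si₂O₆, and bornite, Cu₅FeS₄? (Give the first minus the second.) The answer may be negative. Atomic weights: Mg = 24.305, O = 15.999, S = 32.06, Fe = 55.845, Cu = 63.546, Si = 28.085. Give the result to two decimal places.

20.79 percentage points

M((Mg₀.₃₀Fe₀.₇₀)₂Si₂O₆) = 244.930 g/mol, so wt% Fe = 78.183/244.930 × 100 = 31.92%.
M(Cu₅FeS₄) = 501.815 g/mol, so wt% Fe = 55.845/501.815 × 100 = 11.13%.
31.92 − 11.13 = 20.79 pp.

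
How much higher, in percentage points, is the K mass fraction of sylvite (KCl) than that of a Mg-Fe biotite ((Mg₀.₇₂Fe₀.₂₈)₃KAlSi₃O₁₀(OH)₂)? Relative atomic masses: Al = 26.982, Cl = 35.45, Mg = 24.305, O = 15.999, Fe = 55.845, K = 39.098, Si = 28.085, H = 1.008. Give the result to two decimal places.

43.64 percentage points

First mineral: 39.098 g K in 74.548 g formula = 52.45 wt% K.
Second mineral: 39.098 g K in 443.748 g formula = 8.81 wt% K.
52.45% − 8.81% gives a difference of 43.64 percentage points.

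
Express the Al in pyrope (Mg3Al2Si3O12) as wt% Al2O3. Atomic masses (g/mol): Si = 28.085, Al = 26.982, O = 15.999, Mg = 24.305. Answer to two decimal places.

M(Mg3Al2Si3O12) = 403.122 g/mol; M(Al2O3) = 101.961 g/mol.
Moles Al2O3 per formula unit = 2 Al ÷ 2 = 1.0000.
Al2O3 fraction = (1.0000 × 101.961) / 403.122 = 101.961/403.122 = 0.2529.

25.29 wt%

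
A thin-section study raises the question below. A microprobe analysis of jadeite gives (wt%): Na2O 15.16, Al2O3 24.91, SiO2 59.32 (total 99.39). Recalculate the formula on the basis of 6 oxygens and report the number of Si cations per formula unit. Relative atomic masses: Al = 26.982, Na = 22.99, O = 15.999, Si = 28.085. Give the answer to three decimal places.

2.007 Si apfu

Na2O: 15.16/61.979 = 0.24460 mol → 0.48920 mol Na, 0.24460 mol O.
Al2O3: 24.91/101.961 = 0.24431 mol → 0.48862 mol Al, 0.73293 mol O.
SiO2: 59.32/60.083 = 0.98730 mol → 0.98730 mol Si, 1.97460 mol O.
Total oxygen = 2.95213 mol. Normalization factor = 6/2.95213 = 2.03243.
Si per 6 O = 0.98730 × 2.03243 = 2.007.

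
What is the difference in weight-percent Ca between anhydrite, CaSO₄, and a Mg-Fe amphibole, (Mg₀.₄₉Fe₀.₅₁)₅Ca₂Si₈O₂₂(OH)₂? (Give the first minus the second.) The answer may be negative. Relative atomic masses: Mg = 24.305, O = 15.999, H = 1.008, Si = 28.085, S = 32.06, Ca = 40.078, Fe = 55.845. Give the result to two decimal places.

M(CaSO₄) = 136.134 g/mol, so wt% Ca = 40.078/136.134 × 100 = 29.44%.
M((Mg₀.₄₉Fe₀.₅₁)₅Ca₂Si₈O₂₂(OH)₂) = 892.780 g/mol, so wt% Ca = 80.156/892.780 × 100 = 8.98%.
29.44 − 8.98 = 20.46 pp.

20.46 percentage points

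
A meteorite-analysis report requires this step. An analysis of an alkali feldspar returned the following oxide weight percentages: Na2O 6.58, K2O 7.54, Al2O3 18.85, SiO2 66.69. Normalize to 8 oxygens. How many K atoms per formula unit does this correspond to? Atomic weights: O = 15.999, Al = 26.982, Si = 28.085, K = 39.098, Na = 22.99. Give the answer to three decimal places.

0.433 K apfu

Na2O (M=61.979): mol = 0.10616; Na = 0.21232, O = 0.10616.
K2O (M=94.195): mol = 0.08005; K = 0.16010, O = 0.08005.
Al2O3 (M=101.961): mol = 0.18487; Al = 0.36974, O = 0.55461.
SiO2 (M=60.083): mol = 1.10996; Si = 1.10996, O = 2.21992.
ΣO = 2.96074; factor = 8/ΣO = 2.70203.
K apfu = 0.16010 × 2.70203 = 0.433.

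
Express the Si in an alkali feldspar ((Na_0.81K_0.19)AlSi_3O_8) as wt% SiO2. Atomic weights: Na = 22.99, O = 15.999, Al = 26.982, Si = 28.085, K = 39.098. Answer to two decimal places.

M((Na_0.81K_0.19)AlSi_3O_8) = 265.280 g/mol; M(SiO2) = 60.083 g/mol.
Moles SiO2 per formula unit = 3 Si ÷ 1 = 3.0000.
SiO2 fraction = (3.0000 × 60.083) / 265.280 = 180.249/265.280 = 0.6795.

67.95 wt%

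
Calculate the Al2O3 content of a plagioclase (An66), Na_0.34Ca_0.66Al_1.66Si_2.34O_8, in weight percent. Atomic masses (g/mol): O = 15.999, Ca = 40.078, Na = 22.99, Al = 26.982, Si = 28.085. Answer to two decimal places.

31.03 wt%

M(Na_0.34Ca_0.66Al_1.66Si_2.34O_8) = 272.769 g/mol; M(Al2O3) = 101.961 g/mol.
Moles Al2O3 per formula unit = 1.66 Al ÷ 2 = 0.8300.
Al2O3 fraction = (0.8300 × 101.961) / 272.769 = 84.628/272.769 = 0.3103.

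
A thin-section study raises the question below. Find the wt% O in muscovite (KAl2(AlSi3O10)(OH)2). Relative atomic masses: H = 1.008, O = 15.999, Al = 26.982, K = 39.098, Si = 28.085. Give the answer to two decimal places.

Formula mass = 1·39.098 + 3·26.982 + 3·28.085 + 12·15.999 + 2·1.008 = 398.303 g/mol, of which 191.988 g is O.
So O makes up 191.988/398.303 = 0.4820 of the mass, i.e. 48.20%.

48.20 mass %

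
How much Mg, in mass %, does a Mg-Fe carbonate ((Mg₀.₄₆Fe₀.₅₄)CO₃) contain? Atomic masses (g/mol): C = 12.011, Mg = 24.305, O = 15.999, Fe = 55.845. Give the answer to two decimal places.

11.03 mass %

Molar mass of (Mg₀.₄₆Fe₀.₅₄)CO₃: 0.46·24.305 + 0.54·55.845 + 1·12.011 + 3·15.999 = 101.345 g/mol.
Mass of Mg per formula unit: 0.46 × 24.305 = 11.180 g.
Weight fraction Mg = 11.180 / 101.345 = 0.1103.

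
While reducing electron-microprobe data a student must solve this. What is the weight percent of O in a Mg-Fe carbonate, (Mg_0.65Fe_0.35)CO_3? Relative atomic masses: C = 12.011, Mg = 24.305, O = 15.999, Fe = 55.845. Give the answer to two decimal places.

M((Mg_0.65Fe_0.35)CO_3) = 95.352 g/mol.
O contributes 3 × 15.999 = 47.997 g per mole.
47.997/95.352 = 0.5034 → 50.34%.

50.34 mass %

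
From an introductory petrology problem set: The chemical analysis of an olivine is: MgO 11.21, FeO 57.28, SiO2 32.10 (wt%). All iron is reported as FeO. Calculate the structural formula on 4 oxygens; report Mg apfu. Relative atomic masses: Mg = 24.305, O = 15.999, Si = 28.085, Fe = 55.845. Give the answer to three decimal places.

0.519 Mg apfu

MgO (M=40.304): mol = 0.27814; Mg = 0.27814, O = 0.27814.
FeO (M=71.844): mol = 0.79728; Fe = 0.79728, O = 0.79728.
SiO2 (M=60.083): mol = 0.53426; Si = 0.53426, O = 1.06852.
ΣO = 2.14394; factor = 4/ΣO = 1.86572.
Mg apfu = 0.27814 × 1.86572 = 0.519.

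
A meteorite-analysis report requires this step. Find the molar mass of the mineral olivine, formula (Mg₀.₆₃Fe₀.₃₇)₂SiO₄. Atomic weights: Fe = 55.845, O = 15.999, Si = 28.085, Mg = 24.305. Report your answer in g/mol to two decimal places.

M = 1.26*24.305 + 0.74*55.845 + 1*28.085 + 4*15.999

164.03 g/mol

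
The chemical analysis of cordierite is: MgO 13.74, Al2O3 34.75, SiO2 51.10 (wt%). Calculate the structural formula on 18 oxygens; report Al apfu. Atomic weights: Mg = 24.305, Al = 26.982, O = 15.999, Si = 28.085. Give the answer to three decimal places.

4.004 Al apfu

MgO: 13.74/40.304 = 0.34091 mol → 0.34091 mol Mg, 0.34091 mol O.
Al2O3: 34.75/101.961 = 0.34082 mol → 0.68164 mol Al, 1.02246 mol O.
SiO2: 51.10/60.083 = 0.85049 mol → 0.85049 mol Si, 1.70098 mol O.
Total oxygen = 3.06435 mol. Normalization factor = 18/3.06435 = 5.87400.
Al per 18 O = 0.68164 × 5.87400 = 4.004.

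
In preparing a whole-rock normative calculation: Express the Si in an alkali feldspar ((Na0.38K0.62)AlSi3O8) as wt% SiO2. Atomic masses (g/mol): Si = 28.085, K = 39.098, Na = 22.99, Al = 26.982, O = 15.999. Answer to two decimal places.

66.22 wt%

M((Na0.38K0.62)AlSi3O8) = 272.206 g/mol; M(SiO2) = 60.083 g/mol.
Moles SiO2 per formula unit = 3 Si ÷ 1 = 3.0000.
SiO2 fraction = (3.0000 × 60.083) / 272.206 = 180.249/272.206 = 0.6622.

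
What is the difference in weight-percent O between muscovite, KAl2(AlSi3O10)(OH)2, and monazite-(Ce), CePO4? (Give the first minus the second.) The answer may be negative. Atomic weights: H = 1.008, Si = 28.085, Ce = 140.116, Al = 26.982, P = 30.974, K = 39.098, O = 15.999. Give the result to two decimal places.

First mineral: 191.988 g O in 398.303 g formula = 48.20 wt% O.
Second mineral: 63.996 g O in 235.086 g formula = 27.22 wt% O.
48.20% − 27.22% gives a difference of 20.98 percentage points.

20.98 percentage points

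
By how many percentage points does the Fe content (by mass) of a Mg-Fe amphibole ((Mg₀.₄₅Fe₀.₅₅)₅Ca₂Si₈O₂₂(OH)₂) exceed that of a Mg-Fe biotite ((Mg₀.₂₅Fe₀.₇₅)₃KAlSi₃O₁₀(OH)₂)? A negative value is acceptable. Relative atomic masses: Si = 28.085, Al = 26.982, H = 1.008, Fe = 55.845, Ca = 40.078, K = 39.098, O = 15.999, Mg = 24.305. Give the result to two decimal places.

Fe in (Mg₀.₄₅Fe₀.₅₅)₅Ca₂Si₈O₂₂(OH)₂: molar mass 899.088 g/mol; 2.75×55.845 = 153.574 g → 17.08 wt%.
Fe in (Mg₀.₂₅Fe₀.₇₅)₃KAlSi₃O₁₀(OH)₂: molar mass 488.219 g/mol; 2.25×55.845 = 125.651 g → 25.74 wt%.
Difference = 17.08 − 25.74 = -8.66 percentage points.

-8.66 percentage points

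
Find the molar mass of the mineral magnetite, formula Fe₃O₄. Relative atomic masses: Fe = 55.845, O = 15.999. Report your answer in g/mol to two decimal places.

M = 3*55.845 + 4*15.999

231.53 g/mol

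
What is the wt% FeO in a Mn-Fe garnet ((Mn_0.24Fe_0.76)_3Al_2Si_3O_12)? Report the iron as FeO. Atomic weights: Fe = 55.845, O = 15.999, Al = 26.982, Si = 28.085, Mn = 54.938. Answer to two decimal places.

32.95 wt%

M((Mn_0.24Fe_0.76)_3Al_2Si_3O_12) = 497.089 g/mol; M(FeO) = 71.844 g/mol.
Moles FeO per formula unit = 2.28 Fe ÷ 1 = 2.2800.
FeO fraction = (2.2800 × 71.844) / 497.089 = 163.804/497.089 = 0.3295.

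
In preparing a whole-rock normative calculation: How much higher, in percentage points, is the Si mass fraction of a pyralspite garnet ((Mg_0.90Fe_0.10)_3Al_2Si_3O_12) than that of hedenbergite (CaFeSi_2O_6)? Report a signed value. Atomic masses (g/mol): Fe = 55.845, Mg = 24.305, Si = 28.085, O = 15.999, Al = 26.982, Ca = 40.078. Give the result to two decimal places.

-2.22 percentage points

Si in (Mg_0.90Fe_0.10)_3Al_2Si_3O_12: molar mass 412.584 g/mol; 3×28.085 = 84.255 g → 20.42 wt%.
Si in CaFeSi_2O_6: molar mass 248.087 g/mol; 2×28.085 = 56.170 g → 22.64 wt%.
Difference = 20.42 − 22.64 = -2.22 percentage points.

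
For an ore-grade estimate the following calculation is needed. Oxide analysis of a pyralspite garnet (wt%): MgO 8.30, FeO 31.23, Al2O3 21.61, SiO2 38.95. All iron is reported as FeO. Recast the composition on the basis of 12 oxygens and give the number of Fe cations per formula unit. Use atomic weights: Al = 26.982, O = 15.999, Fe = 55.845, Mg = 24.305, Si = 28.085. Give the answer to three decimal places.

MgO: 8.30/40.304 = 0.20593 mol → 0.20593 mol Mg, 0.20593 mol O.
FeO: 31.23/71.844 = 0.43469 mol → 0.43469 mol Fe, 0.43469 mol O.
Al2O3: 21.61/101.961 = 0.21194 mol → 0.42388 mol Al, 0.63582 mol O.
SiO2: 38.95/60.083 = 0.64827 mol → 0.64827 mol Si, 1.29654 mol O.
Total oxygen = 2.57298 mol. Normalization factor = 12/2.57298 = 4.66385.
Fe per 12 O = 0.43469 × 4.66385 = 2.027.

2.027 Fe apfu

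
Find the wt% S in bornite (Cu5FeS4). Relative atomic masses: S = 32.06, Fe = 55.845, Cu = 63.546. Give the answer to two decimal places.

25.56 mass %

Molar mass of Cu5FeS4: 5*63.546 + 1*55.845 + 4*32.06 = 501.815 g/mol.
Mass of S per formula unit: 4 × 32.06 = 128.240 g.
Weight fraction S = 128.240 / 501.815 = 0.2556.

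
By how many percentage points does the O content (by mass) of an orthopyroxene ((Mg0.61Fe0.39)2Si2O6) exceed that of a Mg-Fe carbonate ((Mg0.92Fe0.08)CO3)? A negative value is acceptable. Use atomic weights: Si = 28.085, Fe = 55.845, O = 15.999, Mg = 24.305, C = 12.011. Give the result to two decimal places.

First mineral: 95.994 g O in 225.375 g formula = 42.59 wt% O.
Second mineral: 47.997 g O in 86.836 g formula = 55.27 wt% O.
42.59% − 55.27% gives a difference of -12.68 percentage points.

-12.68 percentage points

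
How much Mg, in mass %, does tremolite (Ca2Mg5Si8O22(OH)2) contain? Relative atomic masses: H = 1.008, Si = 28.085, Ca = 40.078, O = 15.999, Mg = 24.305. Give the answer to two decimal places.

Formula mass = 2×40.078 + 5×24.305 + 8×28.085 + 24×15.999 + 2×1.008 = 812.353 g/mol, of which 121.525 g is Mg.
So Mg makes up 121.525/812.353 = 0.1496 of the mass, i.e. 14.96%.

14.96 mass %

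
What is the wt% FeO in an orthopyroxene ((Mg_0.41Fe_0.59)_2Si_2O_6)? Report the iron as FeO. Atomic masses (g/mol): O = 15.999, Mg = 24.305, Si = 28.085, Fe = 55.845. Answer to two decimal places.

Molar mass of (Mg_0.41Fe_0.59)_2Si_2O_6 = 0.82×24.305 + 1.18×55.845 + 2×28.085 + 6×15.999 = 237.991 g/mol.
Each formula unit contains 1.18 Fe, equivalent to 1.18/1 = 1.1800 mol FeO.
M(FeO) = 1×55.845 + 1×15.999 = 71.844 g/mol.
Mass of FeO per formula unit = 1.1800 × 71.844 = 84.776 g.
FeO wt% = 84.776 / 237.991 × 100 = 35.62%.

35.62 wt%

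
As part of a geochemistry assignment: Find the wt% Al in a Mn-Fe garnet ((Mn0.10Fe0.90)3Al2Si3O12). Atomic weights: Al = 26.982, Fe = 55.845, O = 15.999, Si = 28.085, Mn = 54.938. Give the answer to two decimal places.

10.85 wt%

Molar mass of (Mn0.10Fe0.90)3Al2Si3O12: 0.30·54.938 + 2.70·55.845 + 2·26.982 + 3·28.085 + 12·15.999 = 497.470 g/mol.
Mass of Al per formula unit: 2 × 26.982 = 53.964 g.
Weight fraction Al = 53.964 / 497.470 = 0.1085.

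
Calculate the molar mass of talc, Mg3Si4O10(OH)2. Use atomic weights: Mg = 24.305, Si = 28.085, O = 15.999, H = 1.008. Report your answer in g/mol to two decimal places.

379.26 g/mol

The formula mass is the sum 3·24.305 + 4·28.085 + 12·15.999 + 2·1.008.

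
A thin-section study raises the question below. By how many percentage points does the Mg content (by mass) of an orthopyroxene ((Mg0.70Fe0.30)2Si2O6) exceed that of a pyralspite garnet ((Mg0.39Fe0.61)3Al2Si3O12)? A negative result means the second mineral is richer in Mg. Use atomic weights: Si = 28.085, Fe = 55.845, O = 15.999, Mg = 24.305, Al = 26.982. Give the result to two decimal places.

9.32 percentage points

Mg in (Mg0.70Fe0.30)2Si2O6: molar mass 219.698 g/mol; 1.40×24.305 = 34.027 g → 15.49 wt%.
Mg in (Mg0.39Fe0.61)3Al2Si3O12: molar mass 460.840 g/mol; 1.17×24.305 = 28.437 g → 6.17 wt%.
Difference = 15.49 − 6.17 = 9.32 percentage points.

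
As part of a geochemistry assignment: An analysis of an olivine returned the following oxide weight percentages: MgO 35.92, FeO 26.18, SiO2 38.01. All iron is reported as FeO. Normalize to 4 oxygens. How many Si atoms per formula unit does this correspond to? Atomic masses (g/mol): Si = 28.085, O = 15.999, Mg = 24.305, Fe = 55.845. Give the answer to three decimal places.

MgO: 35.92/40.304 = 0.89123 mol → 0.89123 mol Mg, 0.89123 mol O.
FeO: 26.18/71.844 = 0.36440 mol → 0.36440 mol Fe, 0.36440 mol O.
SiO2: 38.01/60.083 = 0.63262 mol → 0.63262 mol Si, 1.26524 mol O.
Total oxygen = 2.52087 mol. Normalization factor = 4/2.52087 = 1.58675.
Si per 4 O = 0.63262 × 1.58675 = 1.004.

1.004 Si apfu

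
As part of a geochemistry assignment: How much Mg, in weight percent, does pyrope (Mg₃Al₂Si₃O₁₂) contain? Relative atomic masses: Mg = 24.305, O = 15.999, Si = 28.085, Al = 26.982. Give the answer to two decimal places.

M(Mg₃Al₂Si₃O₁₂) = 403.122 g/mol.
Mg contributes 3 × 24.305 = 72.915 g per mole.
72.915/403.122 = 0.1809 → 18.09%.

18.09 weight percent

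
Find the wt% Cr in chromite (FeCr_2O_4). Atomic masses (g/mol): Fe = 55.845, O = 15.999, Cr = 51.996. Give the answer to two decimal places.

Molar mass of FeCr_2O_4: 1·55.845 + 2·51.996 + 4·15.999 = 223.833 g/mol.
Mass of Cr per formula unit: 2 × 51.996 = 103.992 g.
Weight fraction Cr = 103.992 / 223.833 = 0.4646.

46.46 wt%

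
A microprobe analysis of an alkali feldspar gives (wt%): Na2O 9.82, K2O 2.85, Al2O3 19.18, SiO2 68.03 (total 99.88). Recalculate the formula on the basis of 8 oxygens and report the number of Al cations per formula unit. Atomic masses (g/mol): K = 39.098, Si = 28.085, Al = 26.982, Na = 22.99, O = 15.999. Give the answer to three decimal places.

Na2O (M=61.979): mol = 0.15844; Na = 0.31688, O = 0.15844.
K2O (M=94.195): mol = 0.03026; K = 0.06052, O = 0.03026.
Al2O3 (M=101.961): mol = 0.18811; Al = 0.37622, O = 0.56433.
SiO2 (M=60.083): mol = 1.13227; Si = 1.13227, O = 2.26454.
ΣO = 3.01757; factor = 8/ΣO = 2.65114.
Al apfu = 0.37622 × 2.65114 = 0.997.

0.997 Al apfu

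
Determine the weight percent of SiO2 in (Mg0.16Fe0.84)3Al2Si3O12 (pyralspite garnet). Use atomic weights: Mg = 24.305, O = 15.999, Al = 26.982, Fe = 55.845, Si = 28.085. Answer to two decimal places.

M((Mg0.16Fe0.84)3Al2Si3O12) = 482.603 g/mol; M(SiO2) = 60.083 g/mol.
Moles SiO2 per formula unit = 3 Si ÷ 1 = 3.0000.
SiO2 fraction = (3.0000 × 60.083) / 482.603 = 180.249/482.603 = 0.3735.

37.35 wt%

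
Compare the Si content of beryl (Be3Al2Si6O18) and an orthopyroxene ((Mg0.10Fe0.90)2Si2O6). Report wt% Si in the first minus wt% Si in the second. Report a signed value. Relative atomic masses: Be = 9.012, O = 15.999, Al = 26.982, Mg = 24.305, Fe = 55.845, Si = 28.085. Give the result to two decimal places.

Si in Be3Al2Si6O18: molar mass 537.492 g/mol; 6×28.085 = 168.510 g → 31.35 wt%.
Si in (Mg0.10Fe0.90)2Si2O6: molar mass 257.546 g/mol; 2×28.085 = 56.170 g → 21.81 wt%.
Difference = 31.35 − 21.81 = 9.54 percentage points.

9.54 percentage points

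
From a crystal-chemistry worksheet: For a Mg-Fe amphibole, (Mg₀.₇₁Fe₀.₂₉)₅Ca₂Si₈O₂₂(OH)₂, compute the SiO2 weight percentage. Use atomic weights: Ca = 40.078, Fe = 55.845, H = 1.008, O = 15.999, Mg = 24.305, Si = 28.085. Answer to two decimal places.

56.02 wt%

Molar mass of (Mg₀.₇₁Fe₀.₂₉)₅Ca₂Si₈O₂₂(OH)₂ = 3.55*24.305 + 1.45*55.845 + 2*40.078 + 8*28.085 + 24*15.999 + 2*1.008 = 858.086 g/mol.
Each formula unit contains 8 Si, equivalent to 8/1 = 8.0000 mol SiO2.
M(SiO2) = 1×28.085 + 2×15.999 = 60.083 g/mol.
Mass of SiO2 per formula unit = 8.0000 × 60.083 = 480.664 g.
SiO2 wt% = 480.664 / 858.086 × 100 = 56.02%.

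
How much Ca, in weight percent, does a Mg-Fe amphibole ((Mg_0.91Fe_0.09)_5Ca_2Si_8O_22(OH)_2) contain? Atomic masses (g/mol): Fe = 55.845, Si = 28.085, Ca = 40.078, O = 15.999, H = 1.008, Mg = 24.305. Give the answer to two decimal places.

M((Mg_0.91Fe_0.09)_5Ca_2Si_8O_22(OH)_2) = 826.546 g/mol.
Ca contributes 2 × 40.078 = 80.156 g per mole.
80.156/826.546 = 0.0970 → 9.70%.

9.70 weight percent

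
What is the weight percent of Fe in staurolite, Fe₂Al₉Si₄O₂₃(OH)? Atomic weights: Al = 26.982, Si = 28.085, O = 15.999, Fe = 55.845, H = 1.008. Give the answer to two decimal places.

13.11 weight percent

Formula mass = 2×55.845 + 9×26.982 + 4×28.085 + 24×15.999 + 1×1.008 = 851.852 g/mol, of which 111.690 g is Fe.
So Fe makes up 111.690/851.852 = 0.1311 of the mass, i.e. 13.11%.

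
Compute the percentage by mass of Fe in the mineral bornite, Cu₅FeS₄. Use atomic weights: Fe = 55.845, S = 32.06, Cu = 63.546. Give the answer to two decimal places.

Formula mass = 5×63.546 + 1×55.845 + 4×32.06 = 501.815 g/mol, of which 55.845 g is Fe.
So Fe makes up 55.845/501.815 = 0.1113 of the mass, i.e. 11.13%.

11.13 mass %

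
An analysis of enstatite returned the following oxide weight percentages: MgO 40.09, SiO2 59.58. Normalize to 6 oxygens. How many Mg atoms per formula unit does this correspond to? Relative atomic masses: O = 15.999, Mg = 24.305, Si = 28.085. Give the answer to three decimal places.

MgO: 40.09/40.304 = 0.99469 mol → 0.99469 mol Mg, 0.99469 mol O.
SiO2: 59.58/60.083 = 0.99163 mol → 0.99163 mol Si, 1.98326 mol O.
Total oxygen = 2.97795 mol. Normalization factor = 6/2.97795 = 2.01481.
Mg per 6 O = 0.99469 × 2.01481 = 2.004.

2.004 Mg apfu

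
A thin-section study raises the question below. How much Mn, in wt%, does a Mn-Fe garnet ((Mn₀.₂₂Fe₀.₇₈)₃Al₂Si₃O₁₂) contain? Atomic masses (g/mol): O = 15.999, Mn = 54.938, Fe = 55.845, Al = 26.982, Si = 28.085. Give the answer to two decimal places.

7.29 wt%

Molar mass of (Mn₀.₂₂Fe₀.₇₈)₃Al₂Si₃O₁₂: 0.66·54.938 + 2.34·55.845 + 2·26.982 + 3·28.085 + 12·15.999 = 497.143 g/mol.
Mass of Mn per formula unit: 0.66 × 54.938 = 36.259 g.
Weight fraction Mn = 36.259 / 497.143 = 0.0729.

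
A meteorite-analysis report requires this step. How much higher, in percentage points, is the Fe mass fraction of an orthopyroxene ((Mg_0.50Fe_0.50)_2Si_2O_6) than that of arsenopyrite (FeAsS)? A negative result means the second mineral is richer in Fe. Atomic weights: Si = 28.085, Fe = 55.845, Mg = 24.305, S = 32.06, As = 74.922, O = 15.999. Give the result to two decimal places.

M((Mg_0.50Fe_0.50)_2Si_2O_6) = 232.314 g/mol, so wt% Fe = 55.845/232.314 × 100 = 24.04%.
M(FeAsS) = 162.827 g/mol, so wt% Fe = 55.845/162.827 × 100 = 34.30%.
24.04 − 34.30 = -10.26 pp.

-10.26 percentage points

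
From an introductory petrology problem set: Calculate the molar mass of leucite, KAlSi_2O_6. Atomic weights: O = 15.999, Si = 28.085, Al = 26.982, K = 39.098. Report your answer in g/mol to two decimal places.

The formula mass is the sum 1*39.098 + 1*26.982 + 2*28.085 + 6*15.999.

218.24 g/mol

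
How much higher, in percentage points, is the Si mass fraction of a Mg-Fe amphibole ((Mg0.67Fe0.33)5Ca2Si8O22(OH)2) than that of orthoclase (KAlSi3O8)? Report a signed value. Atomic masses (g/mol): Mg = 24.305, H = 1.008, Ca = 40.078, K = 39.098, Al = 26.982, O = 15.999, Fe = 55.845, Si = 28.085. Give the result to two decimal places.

-4.28 percentage points

First mineral: 224.680 g Si in 864.394 g formula = 25.99 wt% Si.
Second mineral: 84.255 g Si in 278.327 g formula = 30.27 wt% Si.
25.99% − 30.27% gives a difference of -4.28 percentage points.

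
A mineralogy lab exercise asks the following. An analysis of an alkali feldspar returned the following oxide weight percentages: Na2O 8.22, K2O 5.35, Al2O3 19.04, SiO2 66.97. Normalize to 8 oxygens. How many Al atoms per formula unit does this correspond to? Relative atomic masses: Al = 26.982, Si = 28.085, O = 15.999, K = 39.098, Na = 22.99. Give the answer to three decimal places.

Na2O: 8.22/61.979 = 0.13263 mol → 0.26526 mol Na, 0.13263 mol O.
K2O: 5.35/94.195 = 0.05680 mol → 0.11360 mol K, 0.05680 mol O.
Al2O3: 19.04/101.961 = 0.18674 mol → 0.37348 mol Al, 0.56022 mol O.
SiO2: 66.97/60.083 = 1.11462 mol → 1.11462 mol Si, 2.22924 mol O.
Total oxygen = 2.97889 mol. Normalization factor = 8/2.97889 = 2.68556.
Al per 8 O = 0.37348 × 2.68556 = 1.003.

1.003 Al apfu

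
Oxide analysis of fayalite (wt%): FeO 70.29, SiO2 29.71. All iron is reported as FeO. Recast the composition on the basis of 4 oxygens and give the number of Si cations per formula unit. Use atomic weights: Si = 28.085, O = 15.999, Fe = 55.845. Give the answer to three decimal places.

FeO (M=71.844): mol = 0.97837; Fe = 0.97837, O = 0.97837.
SiO2 (M=60.083): mol = 0.49448; Si = 0.49448, O = 0.98896.
ΣO = 1.96733; factor = 4/ΣO = 2.03321.
Si apfu = 0.49448 × 2.03321 = 1.005.

1.005 Si apfu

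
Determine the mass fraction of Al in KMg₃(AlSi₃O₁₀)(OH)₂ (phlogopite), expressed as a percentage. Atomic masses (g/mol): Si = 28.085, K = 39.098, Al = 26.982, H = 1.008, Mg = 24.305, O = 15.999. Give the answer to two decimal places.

6.47 mass %

Formula mass = 1*39.098 + 3*24.305 + 1*26.982 + 3*28.085 + 12*15.999 + 2*1.008 = 417.254 g/mol, of which 26.982 g is Al.
So Al makes up 26.982/417.254 = 0.0647 of the mass, i.e. 6.47%.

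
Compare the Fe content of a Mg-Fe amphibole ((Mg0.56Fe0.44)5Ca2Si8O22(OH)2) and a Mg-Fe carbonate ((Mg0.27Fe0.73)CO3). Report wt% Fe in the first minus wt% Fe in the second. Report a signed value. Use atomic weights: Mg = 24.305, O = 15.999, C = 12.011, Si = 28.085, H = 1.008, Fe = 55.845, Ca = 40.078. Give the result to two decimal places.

First mineral: 122.859 g Fe in 881.741 g formula = 13.93 wt% Fe.
Second mineral: 40.767 g Fe in 107.337 g formula = 37.98 wt% Fe.
13.93% − 37.98% gives a difference of -24.05 percentage points.

-24.05 percentage points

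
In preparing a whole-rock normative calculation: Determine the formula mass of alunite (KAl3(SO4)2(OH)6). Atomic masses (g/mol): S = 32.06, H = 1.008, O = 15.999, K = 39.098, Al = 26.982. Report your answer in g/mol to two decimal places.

414.20 g/mol

K: 1 × 39.098 = 39.0980
Al: 3 × 26.982 = 80.9460
S: 2 × 32.06 = 64.1200
O: 14 × 15.999 = 223.9860
H: 6 × 1.008 = 6.0480
Summing the contributions gives the formula mass.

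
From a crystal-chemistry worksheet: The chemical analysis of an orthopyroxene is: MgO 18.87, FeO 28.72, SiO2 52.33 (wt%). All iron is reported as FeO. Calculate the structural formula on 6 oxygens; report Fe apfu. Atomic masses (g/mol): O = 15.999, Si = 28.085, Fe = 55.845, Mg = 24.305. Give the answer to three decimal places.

MgO (M=40.304): mol = 0.46819; Mg = 0.46819, O = 0.46819.
FeO (M=71.844): mol = 0.39976; Fe = 0.39976, O = 0.39976.
SiO2 (M=60.083): mol = 0.87096; Si = 0.87096, O = 1.74192.
ΣO = 2.60987; factor = 6/ΣO = 2.29897.
Fe apfu = 0.39976 × 2.29897 = 0.919.

0.919 Fe apfu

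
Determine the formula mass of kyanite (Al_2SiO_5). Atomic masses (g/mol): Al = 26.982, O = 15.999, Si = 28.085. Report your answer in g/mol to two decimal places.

162.04 g/mol

M = 2×26.982 + 1×28.085 + 5×15.999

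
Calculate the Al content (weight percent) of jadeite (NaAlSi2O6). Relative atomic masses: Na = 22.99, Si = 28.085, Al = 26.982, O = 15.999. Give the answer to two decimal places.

Molar mass of NaAlSi2O6: 1*22.99 + 1*26.982 + 2*28.085 + 6*15.999 = 202.136 g/mol.
Mass of Al per formula unit: 1 × 26.982 = 26.982 g.
Weight fraction Al = 26.982 / 202.136 = 0.1335.

13.35 weight percent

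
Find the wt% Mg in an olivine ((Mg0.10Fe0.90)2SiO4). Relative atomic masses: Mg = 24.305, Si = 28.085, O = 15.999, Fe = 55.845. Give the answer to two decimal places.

M((Mg0.10Fe0.90)2SiO4) = 197.463 g/mol.
Mg contributes 0.20 × 24.305 = 4.861 g per mole.
4.861/197.463 = 0.0246 → 2.46%.

2.46 weight percent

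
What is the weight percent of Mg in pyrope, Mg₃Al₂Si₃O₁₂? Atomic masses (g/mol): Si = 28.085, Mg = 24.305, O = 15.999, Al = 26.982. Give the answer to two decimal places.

18.09 wt%

M(Mg₃Al₂Si₃O₁₂) = 403.122 g/mol.
Mg contributes 3 × 24.305 = 72.915 g per mole.
72.915/403.122 = 0.1809 → 18.09%.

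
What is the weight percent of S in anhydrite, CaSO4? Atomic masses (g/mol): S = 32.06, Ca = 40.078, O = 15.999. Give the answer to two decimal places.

M(CaSO4) = 136.134 g/mol.
S contributes 1 × 32.06 = 32.060 g per mole.
32.060/136.134 = 0.2355 → 23.55%.

23.55 weight percent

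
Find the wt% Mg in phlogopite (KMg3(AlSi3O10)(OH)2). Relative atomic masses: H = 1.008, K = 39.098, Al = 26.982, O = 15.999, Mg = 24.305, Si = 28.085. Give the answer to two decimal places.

Formula mass = 1×39.098 + 3×24.305 + 1×26.982 + 3×28.085 + 12×15.999 + 2×1.008 = 417.254 g/mol, of which 72.915 g is Mg.
So Mg makes up 72.915/417.254 = 0.1747 of the mass, i.e. 17.47%.

17.47 weight percent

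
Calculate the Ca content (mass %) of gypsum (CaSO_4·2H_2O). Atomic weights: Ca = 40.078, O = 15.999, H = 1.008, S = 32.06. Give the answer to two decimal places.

Molar mass of CaSO_4·2H_2O: 1·40.078 + 1·32.06 + 6·15.999 + 4·1.008 = 172.164 g/mol.
Mass of Ca per formula unit: 1 × 40.078 = 40.078 g.
Weight fraction Ca = 40.078 / 172.164 = 0.2328.

23.28 mass %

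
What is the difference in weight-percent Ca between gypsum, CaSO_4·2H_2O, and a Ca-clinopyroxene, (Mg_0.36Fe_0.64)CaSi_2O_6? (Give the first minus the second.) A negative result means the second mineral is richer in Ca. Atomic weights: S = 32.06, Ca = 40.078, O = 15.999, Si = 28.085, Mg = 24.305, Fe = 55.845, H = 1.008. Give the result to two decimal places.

First mineral: 40.078 g Ca in 172.164 g formula = 23.28 wt% Ca.
Second mineral: 40.078 g Ca in 236.733 g formula = 16.93 wt% Ca.
23.28% − 16.93% gives a difference of 6.35 percentage points.

6.35 percentage points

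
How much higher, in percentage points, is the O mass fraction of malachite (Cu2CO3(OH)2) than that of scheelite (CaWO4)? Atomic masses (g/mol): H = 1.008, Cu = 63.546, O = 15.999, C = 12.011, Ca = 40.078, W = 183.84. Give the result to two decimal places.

13.95 percentage points

M(Cu2CO3(OH)2) = 221.114 g/mol, so wt% O = 79.995/221.114 × 100 = 36.18%.
M(CaWO4) = 287.914 g/mol, so wt% O = 63.996/287.914 × 100 = 22.23%.
36.18 − 22.23 = 13.95 pp.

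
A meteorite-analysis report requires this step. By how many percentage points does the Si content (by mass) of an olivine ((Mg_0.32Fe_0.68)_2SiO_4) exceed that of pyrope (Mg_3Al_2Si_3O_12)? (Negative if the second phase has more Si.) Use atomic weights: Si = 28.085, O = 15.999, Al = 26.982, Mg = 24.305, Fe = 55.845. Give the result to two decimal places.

-5.60 percentage points

First mineral: 28.085 g Si in 183.585 g formula = 15.30 wt% Si.
Second mineral: 84.255 g Si in 403.122 g formula = 20.90 wt% Si.
15.30% − 20.90% gives a difference of -5.60 percentage points.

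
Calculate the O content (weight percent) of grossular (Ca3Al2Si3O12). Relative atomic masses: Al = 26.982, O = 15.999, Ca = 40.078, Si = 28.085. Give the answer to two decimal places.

M(Ca3Al2Si3O12) = 450.441 g/mol.
O contributes 12 × 15.999 = 191.988 g per mole.
191.988/450.441 = 0.4262 → 42.62%.

42.62 weight percent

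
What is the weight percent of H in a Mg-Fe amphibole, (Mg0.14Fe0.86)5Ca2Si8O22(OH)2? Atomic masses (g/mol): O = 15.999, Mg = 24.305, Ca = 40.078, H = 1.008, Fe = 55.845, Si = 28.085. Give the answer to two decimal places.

M((Mg0.14Fe0.86)5Ca2Si8O22(OH)2) = 947.975 g/mol.
H contributes 2 × 1.008 = 2.016 g per mole.
2.016/947.975 = 0.0021 → 0.21%.

0.21 mass %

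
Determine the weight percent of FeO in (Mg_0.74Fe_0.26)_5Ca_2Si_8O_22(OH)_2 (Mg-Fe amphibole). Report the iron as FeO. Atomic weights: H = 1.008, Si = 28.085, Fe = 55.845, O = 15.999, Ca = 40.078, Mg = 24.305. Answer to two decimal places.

Formula mass = 853.355 g/mol.
1.30 Fe → 1.3000 mol FeO per formula unit; M(FeO) = 71.844, so FeO mass = 93.397 g.
93.397/853.355 × 100 = 10.94 wt%.

10.94 wt%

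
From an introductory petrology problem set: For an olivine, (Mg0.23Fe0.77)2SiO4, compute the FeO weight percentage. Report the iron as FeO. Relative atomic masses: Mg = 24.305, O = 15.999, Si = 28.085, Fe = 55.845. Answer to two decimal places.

58.46 wt%

Formula mass = 189.263 g/mol.
1.54 Fe → 1.5400 mol FeO per formula unit; M(FeO) = 71.844, so FeO mass = 110.640 g.
110.640/189.263 × 100 = 58.46 wt%.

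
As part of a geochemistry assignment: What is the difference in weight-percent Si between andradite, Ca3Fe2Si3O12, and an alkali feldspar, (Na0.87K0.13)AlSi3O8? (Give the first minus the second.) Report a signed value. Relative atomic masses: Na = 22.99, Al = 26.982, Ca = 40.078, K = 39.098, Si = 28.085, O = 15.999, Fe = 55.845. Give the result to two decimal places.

Si in Ca3Fe2Si3O12: molar mass 508.167 g/mol; 3×28.085 = 84.255 g → 16.58 wt%.
Si in (Na0.87K0.13)AlSi3O8: molar mass 264.313 g/mol; 3×28.085 = 84.255 g → 31.88 wt%.
Difference = 16.58 − 31.88 = -15.30 percentage points.

-15.30 percentage points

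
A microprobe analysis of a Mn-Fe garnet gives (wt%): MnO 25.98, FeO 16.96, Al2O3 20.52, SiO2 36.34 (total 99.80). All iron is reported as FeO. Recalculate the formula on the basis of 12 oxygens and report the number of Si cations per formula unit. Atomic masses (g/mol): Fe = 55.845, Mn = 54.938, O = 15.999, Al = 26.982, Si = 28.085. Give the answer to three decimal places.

3.004 Si apfu

25.98 wt% MnO ÷ 70.937 g/mol = 0.36624 mol, giving 0.36624 Mn and 0.36624 O.
16.96 wt% FeO ÷ 71.844 g/mol = 0.23607 mol, giving 0.23607 Fe and 0.23607 O.
20.52 wt% Al2O3 ÷ 101.961 g/mol = 0.20125 mol, giving 0.40250 Al and 0.60375 O.
36.34 wt% SiO2 ÷ 60.083 g/mol = 0.60483 mol, giving 0.60483 Si and 1.20966 O.
Oxygen sums to 2.41572; scaling by 12/2.41572 = 4.96746 puts the formula on 12 O.
Si: 0.60483 × 4.96746 = 3.004 atoms per formula unit.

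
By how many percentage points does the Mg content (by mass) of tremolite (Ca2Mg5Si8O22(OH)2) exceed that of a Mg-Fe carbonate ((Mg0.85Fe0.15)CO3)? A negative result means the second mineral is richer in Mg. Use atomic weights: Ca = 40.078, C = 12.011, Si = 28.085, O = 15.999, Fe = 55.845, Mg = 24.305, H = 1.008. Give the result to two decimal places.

-8.24 percentage points

M(Ca2Mg5Si8O22(OH)2) = 812.353 g/mol, so wt% Mg = 121.525/812.353 × 100 = 14.96%.
M((Mg0.85Fe0.15)CO3) = 89.044 g/mol, so wt% Mg = 20.659/89.044 × 100 = 23.20%.
14.96 − 23.20 = -8.24 pp.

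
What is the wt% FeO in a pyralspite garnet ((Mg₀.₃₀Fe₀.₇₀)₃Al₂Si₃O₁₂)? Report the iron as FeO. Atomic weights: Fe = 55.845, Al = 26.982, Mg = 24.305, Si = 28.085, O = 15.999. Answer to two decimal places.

Formula mass = 469.356 g/mol.
2.10 Fe → 2.1000 mol FeO per formula unit; M(FeO) = 71.844, so FeO mass = 150.872 g.
150.872/469.356 × 100 = 32.14 wt%.

32.14 wt%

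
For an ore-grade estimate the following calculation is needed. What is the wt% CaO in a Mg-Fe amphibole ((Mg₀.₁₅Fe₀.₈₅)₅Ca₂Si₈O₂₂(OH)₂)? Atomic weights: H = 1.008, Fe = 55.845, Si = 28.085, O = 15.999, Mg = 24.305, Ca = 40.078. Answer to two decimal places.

Molar mass of (Mg₀.₁₅Fe₀.₈₅)₅Ca₂Si₈O₂₂(OH)₂ = 0.75·24.305 + 4.25·55.845 + 2·40.078 + 8·28.085 + 24·15.999 + 2·1.008 = 946.398 g/mol.
Each formula unit contains 2 Ca, equivalent to 2/1 = 2.0000 mol CaO.
M(CaO) = 1×40.078 + 1×15.999 = 56.077 g/mol.
Mass of CaO per formula unit = 2.0000 × 56.077 = 112.154 g.
CaO wt% = 112.154 / 946.398 × 100 = 11.85%.

11.85 wt%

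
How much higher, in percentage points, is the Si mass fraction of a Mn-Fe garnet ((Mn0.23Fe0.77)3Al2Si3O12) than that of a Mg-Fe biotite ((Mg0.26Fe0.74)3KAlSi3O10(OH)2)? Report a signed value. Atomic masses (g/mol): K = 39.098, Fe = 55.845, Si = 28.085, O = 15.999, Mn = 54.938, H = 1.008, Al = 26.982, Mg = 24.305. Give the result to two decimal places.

-0.34 percentage points

M((Mn0.23Fe0.77)3Al2Si3O12) = 497.116 g/mol, so wt% Si = 84.255/497.116 × 100 = 16.95%.
M((Mg0.26Fe0.74)3KAlSi3O10(OH)2) = 487.273 g/mol, so wt% Si = 84.255/487.273 × 100 = 17.29%.
16.95 − 17.29 = -0.34 pp.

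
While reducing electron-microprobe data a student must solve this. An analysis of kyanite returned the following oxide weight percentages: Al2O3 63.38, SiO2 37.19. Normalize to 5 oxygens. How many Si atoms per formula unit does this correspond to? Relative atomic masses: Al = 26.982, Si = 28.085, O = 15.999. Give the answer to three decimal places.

63.38 wt% Al2O3 ÷ 101.961 g/mol = 0.62161 mol, giving 1.24322 Al and 1.86483 O.
37.19 wt% SiO2 ÷ 60.083 g/mol = 0.61898 mol, giving 0.61898 Si and 1.23796 O.
Oxygen sums to 3.10279; scaling by 5/3.10279 = 1.61145 puts the formula on 5 O.
Si: 0.61898 × 1.61145 = 0.997 atoms per formula unit.

0.997 Si apfu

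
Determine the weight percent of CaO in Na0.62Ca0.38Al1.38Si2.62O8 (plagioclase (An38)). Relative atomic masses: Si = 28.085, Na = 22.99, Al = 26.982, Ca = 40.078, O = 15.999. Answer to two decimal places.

Formula mass = 268.293 g/mol.
0.38 Ca → 0.3800 mol CaO per formula unit; M(CaO) = 56.077, so CaO mass = 21.309 g.
21.309/268.293 × 100 = 7.94 wt%.

7.94 wt%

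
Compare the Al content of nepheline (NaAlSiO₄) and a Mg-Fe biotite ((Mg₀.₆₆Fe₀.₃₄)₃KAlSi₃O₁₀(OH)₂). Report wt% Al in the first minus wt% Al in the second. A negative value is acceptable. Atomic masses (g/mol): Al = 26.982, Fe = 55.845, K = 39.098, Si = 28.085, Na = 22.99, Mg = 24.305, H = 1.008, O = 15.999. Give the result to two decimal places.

Al in NaAlSiO₄: molar mass 142.053 g/mol; 1×26.982 = 26.982 g → 18.99 wt%.
Al in (Mg₀.₆₆Fe₀.₃₄)₃KAlSi₃O₁₀(OH)₂: molar mass 449.425 g/mol; 1×26.982 = 26.982 g → 6.00 wt%.
Difference = 18.99 − 6.00 = 12.99 percentage points.

12.99 percentage points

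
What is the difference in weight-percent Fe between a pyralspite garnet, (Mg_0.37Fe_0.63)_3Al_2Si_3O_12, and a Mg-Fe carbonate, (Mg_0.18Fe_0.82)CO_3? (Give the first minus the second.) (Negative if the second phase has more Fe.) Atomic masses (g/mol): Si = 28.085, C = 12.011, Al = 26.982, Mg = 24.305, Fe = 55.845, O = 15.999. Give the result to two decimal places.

Fe in (Mg_0.37Fe_0.63)_3Al_2Si_3O_12: molar mass 462.733 g/mol; 1.89×55.845 = 105.547 g → 22.81 wt%.
Fe in (Mg_0.18Fe_0.82)CO_3: molar mass 110.176 g/mol; 0.82×55.845 = 45.793 g → 41.56 wt%.
Difference = 22.81 − 41.56 = -18.75 percentage points.

-18.75 percentage points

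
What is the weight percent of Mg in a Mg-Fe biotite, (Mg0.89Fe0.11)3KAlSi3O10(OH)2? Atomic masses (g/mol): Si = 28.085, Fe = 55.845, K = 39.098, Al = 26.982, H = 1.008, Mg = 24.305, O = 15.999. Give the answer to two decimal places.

15.17 mass %

M((Mg0.89Fe0.11)3KAlSi3O10(OH)2) = 427.662 g/mol.
Mg contributes 2.67 × 24.305 = 64.894 g per mole.
64.894/427.662 = 0.1517 → 15.17%.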